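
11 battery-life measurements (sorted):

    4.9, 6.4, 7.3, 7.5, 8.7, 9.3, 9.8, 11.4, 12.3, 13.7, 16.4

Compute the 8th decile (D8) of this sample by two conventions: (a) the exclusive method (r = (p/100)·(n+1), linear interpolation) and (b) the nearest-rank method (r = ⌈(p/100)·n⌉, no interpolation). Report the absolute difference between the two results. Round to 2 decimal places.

n = 11.
(a) r = 9.6; between ranks 9 (12.3) and 10 (13.7): 13.14.
(b) the nearest-rank method: rank 9 → 12.3.
|13.14 − 12.3| = 0.84.

0.84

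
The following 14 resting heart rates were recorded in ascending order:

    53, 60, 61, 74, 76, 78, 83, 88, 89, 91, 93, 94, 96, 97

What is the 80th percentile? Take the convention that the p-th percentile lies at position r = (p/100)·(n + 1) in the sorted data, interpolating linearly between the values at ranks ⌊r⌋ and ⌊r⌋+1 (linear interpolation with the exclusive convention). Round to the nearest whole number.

n = 14.
r = (80/100)·(14 + 1) = 12.
r is an integer, so P80 is the value at rank 12: 94.

94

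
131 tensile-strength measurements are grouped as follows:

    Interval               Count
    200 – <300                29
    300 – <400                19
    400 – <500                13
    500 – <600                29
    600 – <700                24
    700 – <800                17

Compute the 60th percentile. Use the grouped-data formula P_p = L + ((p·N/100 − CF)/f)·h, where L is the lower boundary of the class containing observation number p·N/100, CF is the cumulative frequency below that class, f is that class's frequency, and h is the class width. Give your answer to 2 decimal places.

N = 131; target position k = 60/100 · 131 = 78.6.
Cumulative frequencies: 29, 48, 61, 90, 114, 131.
Observation 78.6 falls in the class 500 – <600.
L = 500, CF = 61, f = 29, h = 100.
P60 = 500 + ((78.6 − 61)/29)·100 = 500 + 60.6897 = 560.69.

560.69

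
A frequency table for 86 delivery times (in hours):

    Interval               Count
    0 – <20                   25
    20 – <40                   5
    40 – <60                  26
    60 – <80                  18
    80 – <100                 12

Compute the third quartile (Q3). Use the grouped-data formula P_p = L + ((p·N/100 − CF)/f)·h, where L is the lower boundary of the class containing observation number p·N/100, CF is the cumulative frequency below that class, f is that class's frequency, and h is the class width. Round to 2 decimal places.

69.44

N = 86; target position k = 75/100 · 86 = 64.5.
Cumulative frequencies: 25, 30, 56, 74, 86.
Observation 64.5 falls in the class 60 – <80.
L = 60, CF = 56, f = 18, h = 20.
P75 = 60 + ((64.5 − 56)/18)·20 = 60 + 9.44444 = 69.4444.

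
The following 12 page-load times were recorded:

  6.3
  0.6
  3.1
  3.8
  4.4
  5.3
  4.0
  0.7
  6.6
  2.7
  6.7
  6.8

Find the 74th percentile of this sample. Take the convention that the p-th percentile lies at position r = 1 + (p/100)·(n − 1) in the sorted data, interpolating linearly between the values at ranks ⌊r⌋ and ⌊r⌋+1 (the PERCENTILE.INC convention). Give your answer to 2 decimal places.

Sorted: 0.6, 0.7, 2.7, 3.1, 3.8, 4.0, 4.4, 5.3, 6.3, 6.6, 6.7, 6.8.
n = 12.
r = 1 + (74/100)·(12 − 1) = 1 + 8.14 = 9.14.
Rank 9 is 6.3 and rank 10 is 6.6.
Interpolate: 6.3 + 0.14·(6.6 − 6.3) = 6.3 + 0.14·0.3 = 6.342.

6.34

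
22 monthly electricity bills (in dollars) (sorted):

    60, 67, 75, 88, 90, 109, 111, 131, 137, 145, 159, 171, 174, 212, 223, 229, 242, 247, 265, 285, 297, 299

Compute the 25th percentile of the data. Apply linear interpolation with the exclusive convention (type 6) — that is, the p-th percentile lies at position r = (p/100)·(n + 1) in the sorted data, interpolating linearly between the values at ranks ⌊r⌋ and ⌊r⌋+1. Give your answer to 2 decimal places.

104.25

n = 22.
r = (25/100)·(22 + 1) = 5.75.
Rank 5 is 90 and rank 6 is 109.
Interpolate: 90 + 0.75·(109 − 90) = 90 + 0.75·19 = 104.25.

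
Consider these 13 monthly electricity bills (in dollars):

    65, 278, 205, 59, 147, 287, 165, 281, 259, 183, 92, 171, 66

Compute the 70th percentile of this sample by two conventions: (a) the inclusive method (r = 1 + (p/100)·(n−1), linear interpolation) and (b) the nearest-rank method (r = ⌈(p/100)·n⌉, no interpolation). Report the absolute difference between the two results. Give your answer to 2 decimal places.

32.40

Sorted: 59, 65, 66, 92, 147, 165, 171, 183, 205, 259, 278, 281, 287.
n = 13.
(a) r = 9.4; between ranks 9 (205) and 10 (259): 226.6.
(b) the nearest-rank method: rank 10 → 259.
|226.6 − 259| = 32.4.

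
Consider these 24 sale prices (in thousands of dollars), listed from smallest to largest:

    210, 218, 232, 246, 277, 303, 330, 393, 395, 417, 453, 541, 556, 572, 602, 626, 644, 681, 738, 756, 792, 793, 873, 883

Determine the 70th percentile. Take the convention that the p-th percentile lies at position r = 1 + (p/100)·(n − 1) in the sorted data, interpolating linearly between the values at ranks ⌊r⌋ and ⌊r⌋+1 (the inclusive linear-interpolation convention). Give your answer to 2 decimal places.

n = 24.
r = 1 + (70/100)·(24 − 1) = 1 + 16.1 = 17.1.
Rank 17 is 644 and rank 18 is 681.
Interpolate: 644 + 0.1·(681 − 644) = 644 + 0.1·37 = 647.7.

647.70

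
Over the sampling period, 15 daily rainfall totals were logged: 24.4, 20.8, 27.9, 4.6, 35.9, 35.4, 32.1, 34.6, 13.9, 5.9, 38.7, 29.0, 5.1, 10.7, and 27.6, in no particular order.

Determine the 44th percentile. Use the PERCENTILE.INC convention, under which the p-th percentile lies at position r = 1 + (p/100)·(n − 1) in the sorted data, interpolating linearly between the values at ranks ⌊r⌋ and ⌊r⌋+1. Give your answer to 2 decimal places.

Sorted: 4.6, 5.1, 5.9, 10.7, 13.9, 20.8, 24.4, 27.6, 27.9, 29.0, 32.1, 34.6, 35.4, 35.9, 38.7.
n = 15.
r = 1 + (44/100)·(15 − 1) = 1 + 6.16 = 7.16.
Rank 7 is 24.4 and rank 8 is 27.6.
Interpolate: 24.4 + 0.16·(27.6 − 24.4) = 24.4 + 0.16·3.2 = 24.912.

24.91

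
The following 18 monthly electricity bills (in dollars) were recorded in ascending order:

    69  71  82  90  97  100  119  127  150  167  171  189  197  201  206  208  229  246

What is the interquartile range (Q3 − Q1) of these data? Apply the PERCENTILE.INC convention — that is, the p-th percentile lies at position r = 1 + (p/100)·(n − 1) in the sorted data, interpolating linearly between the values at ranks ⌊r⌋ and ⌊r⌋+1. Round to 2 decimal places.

n = 18.
P25: r = 5.25; ranks 5–6 are 97, 100; interpolating gives 97.75.
P75: r = 13.75; ranks 13–14 are 197, 201; interpolating gives 200.
Difference: 200 − 97.75 = 102.25.

102.25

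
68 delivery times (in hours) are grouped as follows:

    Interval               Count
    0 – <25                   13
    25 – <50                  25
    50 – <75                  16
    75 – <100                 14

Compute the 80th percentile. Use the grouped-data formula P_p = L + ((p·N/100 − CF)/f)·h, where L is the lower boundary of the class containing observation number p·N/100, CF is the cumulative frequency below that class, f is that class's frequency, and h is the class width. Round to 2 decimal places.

N = 68; target position k = 80/100 · 68 = 54.4.
Cumulative frequencies: 13, 38, 54, 68.
Observation 54.4 falls in the class 75 – <100.
L = 75, CF = 54, f = 14, h = 25.
P80 = 75 + ((54.4 − 54)/14)·25 = 75 + 0.714286 = 75.7143.

75.71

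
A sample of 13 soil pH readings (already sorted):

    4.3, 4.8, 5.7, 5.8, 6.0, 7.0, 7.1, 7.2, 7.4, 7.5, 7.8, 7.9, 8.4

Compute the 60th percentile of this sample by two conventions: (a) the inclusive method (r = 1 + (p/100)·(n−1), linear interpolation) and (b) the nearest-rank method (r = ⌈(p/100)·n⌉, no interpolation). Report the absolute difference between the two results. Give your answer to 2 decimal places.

n = 13.
(a) r = 8.2; between ranks 8 (7.2) and 9 (7.4): 7.24.
(b) the nearest-rank method: rank 8 → 7.2.
|7.24 − 7.2| = 0.04.

0.04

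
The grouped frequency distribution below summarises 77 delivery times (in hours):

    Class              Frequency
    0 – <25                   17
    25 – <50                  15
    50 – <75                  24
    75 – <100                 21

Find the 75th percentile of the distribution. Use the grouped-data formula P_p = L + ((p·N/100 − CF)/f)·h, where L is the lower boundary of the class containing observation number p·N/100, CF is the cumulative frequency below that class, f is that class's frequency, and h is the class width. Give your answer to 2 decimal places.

N = 77; target position k = 75/100 · 77 = 57.75.
Cumulative frequencies: 17, 32, 56, 77.
Observation 57.75 falls in the class 75 – <100.
L = 75, CF = 56, f = 21, h = 25.
P75 = 75 + ((57.75 − 56)/21)·25 = 75 + 2.08333 = 77.0833.

77.08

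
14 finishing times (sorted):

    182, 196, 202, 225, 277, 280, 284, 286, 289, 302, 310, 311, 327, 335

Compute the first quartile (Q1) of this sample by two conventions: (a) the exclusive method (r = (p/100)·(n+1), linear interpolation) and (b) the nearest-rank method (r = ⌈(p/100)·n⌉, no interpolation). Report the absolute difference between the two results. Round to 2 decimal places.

n = 14.
(a) r = 3.75; between ranks 3 (202) and 4 (225): 219.25.
(b) the nearest-rank method: rank 4 → 225.
|219.25 − 225| = 5.75.

5.75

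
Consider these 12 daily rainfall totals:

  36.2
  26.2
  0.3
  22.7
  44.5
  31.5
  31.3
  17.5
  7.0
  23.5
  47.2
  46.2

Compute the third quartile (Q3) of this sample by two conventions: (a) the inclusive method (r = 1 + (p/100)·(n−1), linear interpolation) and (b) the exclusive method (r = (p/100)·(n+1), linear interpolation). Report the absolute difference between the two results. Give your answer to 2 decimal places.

4.15

Sorted: 0.3, 7.0, 17.5, 22.7, 23.5, 26.2, 31.3, 31.5, 36.2, 44.5, 46.2, 47.2.
n = 12.
(a) r = 9.25; between ranks 9 (36.2) and 10 (44.5): 38.275.
(b) r = 9.75; between ranks 9 (36.2) and 10 (44.5): 42.425.
|38.275 − 42.425| = 4.15.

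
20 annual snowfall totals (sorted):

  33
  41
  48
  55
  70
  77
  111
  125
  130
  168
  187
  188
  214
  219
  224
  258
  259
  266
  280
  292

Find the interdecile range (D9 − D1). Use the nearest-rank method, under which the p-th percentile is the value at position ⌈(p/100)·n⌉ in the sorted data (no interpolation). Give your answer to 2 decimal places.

225.00

n = 20.
P10: rank ⌈10/100·20⌉ = 2 → 41.
P90: rank ⌈90/100·20⌉ = 18 → 266.
Difference: 266 − 41 = 225.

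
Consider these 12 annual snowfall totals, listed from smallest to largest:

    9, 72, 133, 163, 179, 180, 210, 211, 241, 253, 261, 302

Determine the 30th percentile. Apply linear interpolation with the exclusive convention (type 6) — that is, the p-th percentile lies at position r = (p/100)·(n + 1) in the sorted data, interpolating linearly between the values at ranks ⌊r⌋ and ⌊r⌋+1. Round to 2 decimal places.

160.00

n = 12.
r = (30/100)·(12 + 1) = 3.9.
Rank 3 is 133 and rank 4 is 163.
Interpolate: 133 + 0.9·(163 − 133) = 133 + 0.9·30 = 160.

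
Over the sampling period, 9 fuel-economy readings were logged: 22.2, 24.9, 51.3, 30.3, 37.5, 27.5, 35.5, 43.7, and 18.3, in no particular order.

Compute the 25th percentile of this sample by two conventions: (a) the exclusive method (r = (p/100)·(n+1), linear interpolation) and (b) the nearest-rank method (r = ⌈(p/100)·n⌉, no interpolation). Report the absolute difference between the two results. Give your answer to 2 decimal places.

1.35

Sorted: 18.3, 22.2, 24.9, 27.5, 30.3, 35.5, 37.5, 43.7, 51.3.
n = 9.
(a) r = 2.5; between ranks 2 (22.2) and 3 (24.9): 23.55.
(b) the nearest-rank method: rank 3 → 24.9.
|23.55 − 24.9| = 1.35.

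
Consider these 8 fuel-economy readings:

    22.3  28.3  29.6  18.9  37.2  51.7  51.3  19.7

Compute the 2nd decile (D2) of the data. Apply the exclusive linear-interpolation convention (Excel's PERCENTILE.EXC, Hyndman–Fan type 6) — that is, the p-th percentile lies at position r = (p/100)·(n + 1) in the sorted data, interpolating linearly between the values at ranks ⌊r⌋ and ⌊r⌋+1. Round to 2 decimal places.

Sorted: 18.9, 19.7, 22.3, 28.3, 29.6, 37.2, 51.3, 51.7.
n = 8.
r = (20/100)·(8 + 1) = 1.8.
Rank 1 is 18.9 and rank 2 is 19.7.
Interpolate: 18.9 + 0.8·(19.7 − 18.9) = 18.9 + 0.8·0.8 = 19.54.

19.54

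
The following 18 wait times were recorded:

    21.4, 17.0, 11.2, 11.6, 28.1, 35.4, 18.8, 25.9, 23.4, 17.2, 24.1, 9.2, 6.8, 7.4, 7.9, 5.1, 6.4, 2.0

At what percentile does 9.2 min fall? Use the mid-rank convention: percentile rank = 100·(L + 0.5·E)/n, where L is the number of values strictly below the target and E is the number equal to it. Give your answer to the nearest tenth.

36.1

Sorted: 2.0, 5.1, 6.4, 6.8, 7.4, 7.9, 9.2, 11.2, 11.6, 17.0, 17.2, 18.8, 21.4, 23.4, 24.1, 25.9, 28.1, 35.4.
Count below 9.2: L = 6; count equal: E = 1; n = 18.
Percentile rank = 100·(6 + 0.5·1)/18 = 100·6.5/18 = 36.11.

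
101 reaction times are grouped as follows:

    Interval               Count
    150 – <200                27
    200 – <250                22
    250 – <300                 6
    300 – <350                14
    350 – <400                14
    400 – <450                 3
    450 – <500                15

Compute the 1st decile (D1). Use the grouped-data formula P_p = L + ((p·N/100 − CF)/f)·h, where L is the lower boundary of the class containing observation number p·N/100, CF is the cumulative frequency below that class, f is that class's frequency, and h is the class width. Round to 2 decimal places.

N = 101; target position k = 10/100 · 101 = 10.1.
Cumulative frequencies: 27, 49, 55, 69, 83, 86, 101.
Observation 10.1 falls in the class 150 – <200.
L = 150, CF = 0, f = 27, h = 50.
P10 = 150 + ((10.1 − 0)/27)·50 = 150 + 18.7037 = 168.704.

168.70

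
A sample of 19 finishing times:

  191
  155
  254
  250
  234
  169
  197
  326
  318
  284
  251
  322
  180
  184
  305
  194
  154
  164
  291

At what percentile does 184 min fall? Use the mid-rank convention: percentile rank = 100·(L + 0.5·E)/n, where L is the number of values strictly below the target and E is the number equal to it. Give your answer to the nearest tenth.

28.9

Sorted: 154, 155, 164, 169, 180, 184, 191, 194, 197, 234, 250, 251, 254, 284, 291, 305, 318, 322, 326.
Count below 184: L = 5; count equal: E = 1; n = 19.
Percentile rank = 100·(5 + 0.5·1)/19 = 100·5.5/19 = 28.95.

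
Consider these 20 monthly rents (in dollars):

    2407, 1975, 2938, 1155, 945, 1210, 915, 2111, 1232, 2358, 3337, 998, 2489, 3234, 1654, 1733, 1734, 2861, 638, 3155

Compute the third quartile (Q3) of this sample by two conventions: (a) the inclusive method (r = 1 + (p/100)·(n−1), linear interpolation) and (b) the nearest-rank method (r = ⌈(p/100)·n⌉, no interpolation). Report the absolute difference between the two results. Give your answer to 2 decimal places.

Sorted: 638, 915, 945, 998, 1155, 1210, 1232, 1654, 1733, 1734, 1975, 2111, 2358, 2407, 2489, 2861, 2938, 3155, 3234, 3337.
n = 20.
(a) r = 15.25; between ranks 15 (2489) and 16 (2861): 2582.
(b) the nearest-rank method: rank 15 → 2489.
|2582 − 2489| = 93.

93.00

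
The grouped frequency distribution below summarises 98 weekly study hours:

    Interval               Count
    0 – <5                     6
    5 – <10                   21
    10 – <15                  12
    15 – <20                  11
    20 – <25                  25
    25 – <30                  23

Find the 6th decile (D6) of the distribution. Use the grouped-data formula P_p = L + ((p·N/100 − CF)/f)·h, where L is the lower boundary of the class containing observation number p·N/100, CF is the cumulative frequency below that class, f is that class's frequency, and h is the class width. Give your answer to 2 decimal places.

21.76

N = 98; target position k = 60/100 · 98 = 58.8.
Cumulative frequencies: 6, 27, 39, 50, 75, 98.
Observation 58.8 falls in the class 20 – <25.
L = 20, CF = 50, f = 25, h = 5.
P60 = 20 + ((58.8 − 50)/25)·5 = 20 + 1.76 = 21.76.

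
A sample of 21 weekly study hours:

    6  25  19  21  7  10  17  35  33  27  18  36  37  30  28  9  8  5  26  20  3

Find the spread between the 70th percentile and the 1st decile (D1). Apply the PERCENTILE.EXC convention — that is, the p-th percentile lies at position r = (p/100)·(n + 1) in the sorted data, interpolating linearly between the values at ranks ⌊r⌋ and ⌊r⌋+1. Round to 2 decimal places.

22.20

Sorted: 3, 5, 6, 7, 8, 9, 10, 17, 18, 19, 20, 21, 25, 26, 27, 28, 30, 33, 35, 36, 37.
n = 21.
P10: r = 2.2; ranks 2–3 are 5, 6; interpolating gives 5.2.
P70: r = 15.4; ranks 15–16 are 27, 28; interpolating gives 27.4.
Difference: 27.4 − 5.2 = 22.2.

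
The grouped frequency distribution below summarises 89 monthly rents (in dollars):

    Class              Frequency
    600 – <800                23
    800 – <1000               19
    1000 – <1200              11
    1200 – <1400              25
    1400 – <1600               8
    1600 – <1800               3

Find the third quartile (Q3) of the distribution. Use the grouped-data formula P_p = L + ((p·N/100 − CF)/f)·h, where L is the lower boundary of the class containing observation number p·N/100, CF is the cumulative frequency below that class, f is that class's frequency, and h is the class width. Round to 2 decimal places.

N = 89; target position k = 75/100 · 89 = 66.75.
Cumulative frequencies: 23, 42, 53, 78, 86, 89.
Observation 66.75 falls in the class 1200 – <1400.
L = 1200, CF = 53, f = 25, h = 200.
P75 = 1200 + ((66.75 − 53)/25)·200 = 1200 + 110 = 1310.

1310.00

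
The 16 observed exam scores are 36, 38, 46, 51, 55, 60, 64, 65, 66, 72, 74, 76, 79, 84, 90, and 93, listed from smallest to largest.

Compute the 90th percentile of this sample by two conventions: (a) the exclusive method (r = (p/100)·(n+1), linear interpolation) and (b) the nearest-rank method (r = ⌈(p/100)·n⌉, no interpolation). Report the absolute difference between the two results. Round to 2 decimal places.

n = 16.
(a) r = 15.3; between ranks 15 (90) and 16 (93): 90.9.
(b) the nearest-rank method: rank 15 → 90.
|90.9 − 90| = 0.9.

0.90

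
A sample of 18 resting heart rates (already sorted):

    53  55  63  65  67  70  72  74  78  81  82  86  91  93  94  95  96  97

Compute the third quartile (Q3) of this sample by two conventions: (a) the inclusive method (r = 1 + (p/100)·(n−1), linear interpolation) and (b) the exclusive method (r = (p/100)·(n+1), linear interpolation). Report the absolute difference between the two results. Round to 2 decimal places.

0.75

n = 18.
(a) r = 13.75; between ranks 13 (91) and 14 (93): 92.5.
(b) r = 14.25; between ranks 14 (93) and 15 (94): 93.25.
|92.5 − 93.25| = 0.75.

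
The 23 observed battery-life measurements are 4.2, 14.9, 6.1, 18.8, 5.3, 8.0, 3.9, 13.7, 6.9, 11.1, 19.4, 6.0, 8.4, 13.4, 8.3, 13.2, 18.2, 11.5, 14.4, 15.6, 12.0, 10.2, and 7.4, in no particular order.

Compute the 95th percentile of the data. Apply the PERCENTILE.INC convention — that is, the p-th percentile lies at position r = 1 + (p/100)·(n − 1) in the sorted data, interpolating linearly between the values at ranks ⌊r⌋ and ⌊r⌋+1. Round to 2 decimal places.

Sorted: 3.9, 4.2, 5.3, 6.0, 6.1, 6.9, 7.4, 8.0, 8.3, 8.4, 10.2, 11.1, 11.5, 12.0, 13.2, 13.4, 13.7, 14.4, 14.9, 15.6, 18.2, 18.8, 19.4.
n = 23.
r = 1 + (95/100)·(23 − 1) = 1 + 20.9 = 21.9.
Rank 21 is 18.2 and rank 22 is 18.8.
Interpolate: 18.2 + 0.9·(18.8 − 18.2) = 18.2 + 0.9·0.6 = 18.74.

18.74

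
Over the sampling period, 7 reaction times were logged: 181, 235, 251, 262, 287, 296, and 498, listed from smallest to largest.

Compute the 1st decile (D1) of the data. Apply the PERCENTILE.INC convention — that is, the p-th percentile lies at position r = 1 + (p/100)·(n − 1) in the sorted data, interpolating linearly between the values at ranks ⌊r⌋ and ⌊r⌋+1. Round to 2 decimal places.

213.40

n = 7.
r = 1 + (10/100)·(7 − 1) = 1 + 0.6 = 1.6.
Rank 1 is 181 and rank 2 is 235.
Interpolate: 181 + 0.6·(235 − 181) = 181 + 0.6·54 = 213.4.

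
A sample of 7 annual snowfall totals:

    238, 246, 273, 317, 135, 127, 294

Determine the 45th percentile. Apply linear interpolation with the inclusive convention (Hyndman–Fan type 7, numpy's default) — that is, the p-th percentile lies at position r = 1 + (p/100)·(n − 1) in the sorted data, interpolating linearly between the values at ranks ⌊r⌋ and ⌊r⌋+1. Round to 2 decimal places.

243.60

Sorted: 127, 135, 238, 246, 273, 294, 317.
n = 7.
r = 1 + (45/100)·(7 − 1) = 1 + 2.7 = 3.7.
Rank 3 is 238 and rank 4 is 246.
Interpolate: 238 + 0.7·(246 − 238) = 238 + 0.7·8 = 243.6.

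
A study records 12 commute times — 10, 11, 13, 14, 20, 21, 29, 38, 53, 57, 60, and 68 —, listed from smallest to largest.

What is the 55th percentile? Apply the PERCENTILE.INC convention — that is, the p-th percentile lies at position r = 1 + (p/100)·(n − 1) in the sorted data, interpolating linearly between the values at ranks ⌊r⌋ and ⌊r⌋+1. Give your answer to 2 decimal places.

29.45

n = 12.
r = 1 + (55/100)·(12 − 1) = 1 + 6.05 = 7.05.
Rank 7 is 29 and rank 8 is 38.
Interpolate: 29 + 0.05·(38 − 29) = 29 + 0.05·9 = 29.45.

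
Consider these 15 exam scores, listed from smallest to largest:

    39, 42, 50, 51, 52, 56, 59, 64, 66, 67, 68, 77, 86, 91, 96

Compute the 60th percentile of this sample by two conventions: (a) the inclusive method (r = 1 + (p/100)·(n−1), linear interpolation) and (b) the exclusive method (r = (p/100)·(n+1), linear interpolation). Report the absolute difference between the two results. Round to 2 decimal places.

n = 15.
(a) r = 9.4; between ranks 9 (66) and 10 (67): 66.4.
(b) r = 9.6; between ranks 9 (66) and 10 (67): 66.6.
|66.4 − 66.6| = 0.2.

0.20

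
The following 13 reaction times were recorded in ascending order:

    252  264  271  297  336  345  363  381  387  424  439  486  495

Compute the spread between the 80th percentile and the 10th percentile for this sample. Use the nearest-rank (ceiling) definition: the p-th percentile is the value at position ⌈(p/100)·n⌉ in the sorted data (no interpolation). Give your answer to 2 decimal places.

175.00

n = 13.
P10: rank ⌈10/100·13⌉ = 2 → 264.
P80: rank ⌈80/100·13⌉ = 11 → 439.
Difference: 439 − 264 = 175.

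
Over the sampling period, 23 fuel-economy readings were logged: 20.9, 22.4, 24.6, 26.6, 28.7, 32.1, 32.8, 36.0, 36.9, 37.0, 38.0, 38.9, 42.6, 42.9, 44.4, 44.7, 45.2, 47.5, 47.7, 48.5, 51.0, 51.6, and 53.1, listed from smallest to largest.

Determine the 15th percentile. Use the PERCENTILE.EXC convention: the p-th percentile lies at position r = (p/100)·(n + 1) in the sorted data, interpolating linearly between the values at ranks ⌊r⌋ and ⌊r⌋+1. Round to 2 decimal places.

n = 23.
r = (15/100)·(23 + 1) = 3.6.
Rank 3 is 24.6 and rank 4 is 26.6.
Interpolate: 24.6 + 0.6·(26.6 − 24.6) = 24.6 + 0.6·2 = 25.8.

25.80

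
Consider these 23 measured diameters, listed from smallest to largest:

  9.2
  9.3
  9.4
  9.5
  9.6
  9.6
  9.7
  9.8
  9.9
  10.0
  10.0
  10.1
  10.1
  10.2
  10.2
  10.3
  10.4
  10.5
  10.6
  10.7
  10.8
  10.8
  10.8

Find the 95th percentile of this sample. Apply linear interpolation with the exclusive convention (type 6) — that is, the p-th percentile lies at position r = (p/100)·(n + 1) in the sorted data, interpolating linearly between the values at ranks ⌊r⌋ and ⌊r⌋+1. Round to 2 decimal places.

10.80

n = 23.
r = (95/100)·(23 + 1) = 22.8.
Rank 22 is 10.8 and rank 23 is 10.8.
Interpolate: 10.8 + 0.8·(10.8 − 10.8) = 10.8 + 0.8·0 = 10.8.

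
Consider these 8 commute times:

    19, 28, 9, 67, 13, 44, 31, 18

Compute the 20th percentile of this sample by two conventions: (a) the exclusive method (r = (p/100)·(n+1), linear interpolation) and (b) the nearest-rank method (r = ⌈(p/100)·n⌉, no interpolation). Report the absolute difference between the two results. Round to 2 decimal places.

0.80

Sorted: 9, 13, 18, 19, 28, 31, 44, 67.
n = 8.
(a) r = 1.8; between ranks 1 (9) and 2 (13): 12.2.
(b) the nearest-rank method: rank 2 → 13.
|12.2 − 13| = 0.8.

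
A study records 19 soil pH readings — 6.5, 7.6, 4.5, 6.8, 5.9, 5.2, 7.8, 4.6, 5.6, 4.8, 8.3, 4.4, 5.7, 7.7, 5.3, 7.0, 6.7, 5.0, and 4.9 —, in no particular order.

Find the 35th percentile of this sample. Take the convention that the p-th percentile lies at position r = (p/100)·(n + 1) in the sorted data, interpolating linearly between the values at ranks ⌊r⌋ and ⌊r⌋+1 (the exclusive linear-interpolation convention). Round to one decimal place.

5.2

Sorted: 4.4, 4.5, 4.6, 4.8, 4.9, 5.0, 5.2, 5.3, 5.6, 5.7, 5.9, 6.5, 6.7, 6.8, 7.0, 7.6, 7.7, 7.8, 8.3.
n = 19.
r = (35/100)·(19 + 1) = 7.
r is an integer, so P35 is the value at rank 7: 5.2.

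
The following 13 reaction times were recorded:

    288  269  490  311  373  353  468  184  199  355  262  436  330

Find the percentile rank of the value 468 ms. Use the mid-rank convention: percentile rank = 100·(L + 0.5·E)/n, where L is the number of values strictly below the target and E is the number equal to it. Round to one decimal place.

88.5

Sorted: 184, 199, 262, 269, 288, 311, 330, 353, 355, 373, 436, 468, 490.
Count below 468: L = 11; count equal: E = 1; n = 13.
Percentile rank = 100·(11 + 0.5·1)/13 = 100·11.5/13 = 88.46.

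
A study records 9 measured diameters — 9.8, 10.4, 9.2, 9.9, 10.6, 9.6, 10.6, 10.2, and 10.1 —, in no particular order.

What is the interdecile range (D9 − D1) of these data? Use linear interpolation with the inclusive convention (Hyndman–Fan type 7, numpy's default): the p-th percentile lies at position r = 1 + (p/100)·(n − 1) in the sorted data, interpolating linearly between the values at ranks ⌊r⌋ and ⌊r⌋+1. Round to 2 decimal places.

Sorted: 9.2, 9.6, 9.8, 9.9, 10.1, 10.2, 10.4, 10.6, 10.6.
n = 9.
P10: r = 1.8; ranks 1–2 are 9.2, 9.6; interpolating gives 9.52.
P90: r = 8.2; ranks 8–9 are 10.6, 10.6; interpolating gives 10.6.
Difference: 10.6 − 9.52 = 1.08.

1.08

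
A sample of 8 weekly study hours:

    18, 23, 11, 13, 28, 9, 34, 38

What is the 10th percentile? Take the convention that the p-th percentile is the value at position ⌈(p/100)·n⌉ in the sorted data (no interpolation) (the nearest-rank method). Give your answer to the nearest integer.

Sorted: 9, 11, 13, 18, 23, 28, 34, 38.
n = 8.
Position = ⌈10/100 · 8⌉ = ⌈0.8⌉ = 1.
The value at rank 1 is 9.

9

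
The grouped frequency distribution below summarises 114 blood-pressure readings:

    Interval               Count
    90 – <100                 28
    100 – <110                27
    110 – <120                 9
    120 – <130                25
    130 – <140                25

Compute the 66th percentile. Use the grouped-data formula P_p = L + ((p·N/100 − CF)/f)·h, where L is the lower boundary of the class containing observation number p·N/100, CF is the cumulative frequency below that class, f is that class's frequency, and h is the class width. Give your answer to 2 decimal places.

124.50

N = 114; target position k = 66/100 · 114 = 75.24.
Cumulative frequencies: 28, 55, 64, 89, 114.
Observation 75.24 falls in the class 120 – <130.
L = 120, CF = 64, f = 25, h = 10.
P66 = 120 + ((75.24 − 64)/25)·10 = 120 + 4.496 = 124.496.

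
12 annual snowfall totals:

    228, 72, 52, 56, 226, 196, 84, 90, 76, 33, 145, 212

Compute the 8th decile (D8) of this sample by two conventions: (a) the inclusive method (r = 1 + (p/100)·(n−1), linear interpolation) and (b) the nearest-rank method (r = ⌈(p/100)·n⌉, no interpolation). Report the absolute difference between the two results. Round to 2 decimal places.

3.20

Sorted: 33, 52, 56, 72, 76, 84, 90, 145, 196, 212, 226, 228.
n = 12.
(a) r = 9.8; between ranks 9 (196) and 10 (212): 208.8.
(b) the nearest-rank method: rank 10 → 212.
|208.8 − 212| = 3.2.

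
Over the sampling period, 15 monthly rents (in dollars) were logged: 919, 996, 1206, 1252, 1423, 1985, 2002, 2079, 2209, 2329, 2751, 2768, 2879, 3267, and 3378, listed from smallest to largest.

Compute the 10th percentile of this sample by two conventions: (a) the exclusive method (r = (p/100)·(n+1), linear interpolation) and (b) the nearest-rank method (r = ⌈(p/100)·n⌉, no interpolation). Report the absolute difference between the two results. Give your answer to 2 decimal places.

n = 15.
(a) r = 1.6; between ranks 1 (919) and 2 (996): 965.2.
(b) the nearest-rank method: rank 2 → 996.
|965.2 − 996| = 30.8.

30.80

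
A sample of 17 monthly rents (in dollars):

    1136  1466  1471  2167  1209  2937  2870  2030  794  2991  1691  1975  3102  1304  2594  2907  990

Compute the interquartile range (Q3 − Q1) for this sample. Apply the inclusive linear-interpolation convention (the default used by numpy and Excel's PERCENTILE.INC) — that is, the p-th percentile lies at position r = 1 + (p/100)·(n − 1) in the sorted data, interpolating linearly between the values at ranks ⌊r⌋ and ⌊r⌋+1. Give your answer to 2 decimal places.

Sorted: 794, 990, 1136, 1209, 1304, 1466, 1471, 1691, 1975, 2030, 2167, 2594, 2870, 2907, 2937, 2991, 3102.
n = 17.
P25: r = 5 (integer) → 1304.
P75: r = 13 (integer) → 2870.
Difference: 2870 − 1304 = 1566.

1566.00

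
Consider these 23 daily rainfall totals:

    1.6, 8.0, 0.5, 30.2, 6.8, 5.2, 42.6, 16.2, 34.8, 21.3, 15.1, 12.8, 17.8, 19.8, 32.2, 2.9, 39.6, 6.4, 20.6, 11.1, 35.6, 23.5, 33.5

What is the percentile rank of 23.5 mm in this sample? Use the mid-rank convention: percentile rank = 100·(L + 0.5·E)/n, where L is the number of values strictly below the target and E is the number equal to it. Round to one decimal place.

67.4

Sorted: 0.5, 1.6, 2.9, 5.2, 6.4, 6.8, 8.0, 11.1, 12.8, 15.1, 16.2, 17.8, 19.8, 20.6, 21.3, 23.5, 30.2, 32.2, 33.5, 34.8, 35.6, 39.6, 42.6.
Count below 23.5: L = 15; count equal: E = 1; n = 23.
Percentile rank = 100·(15 + 0.5·1)/23 = 100·15.5/23 = 67.39.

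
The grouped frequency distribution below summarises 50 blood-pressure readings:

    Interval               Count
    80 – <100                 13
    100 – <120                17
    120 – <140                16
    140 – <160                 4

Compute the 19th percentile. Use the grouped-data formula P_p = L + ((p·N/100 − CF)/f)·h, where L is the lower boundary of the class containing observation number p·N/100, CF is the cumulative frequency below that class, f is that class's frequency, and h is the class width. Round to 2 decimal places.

N = 50; target position k = 19/100 · 50 = 9.5.
Cumulative frequencies: 13, 30, 46, 50.
Observation 9.5 falls in the class 80 – <100.
L = 80, CF = 0, f = 13, h = 20.
P19 = 80 + ((9.5 − 0)/13)·20 = 80 + 14.6154 = 94.6154.

94.62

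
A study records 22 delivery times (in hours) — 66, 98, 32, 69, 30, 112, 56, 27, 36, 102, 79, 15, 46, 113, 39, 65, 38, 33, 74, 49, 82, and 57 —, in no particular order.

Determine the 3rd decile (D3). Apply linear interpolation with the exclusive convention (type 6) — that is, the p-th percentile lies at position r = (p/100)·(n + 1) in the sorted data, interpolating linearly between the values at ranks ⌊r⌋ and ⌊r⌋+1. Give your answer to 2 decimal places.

Sorted: 15, 27, 30, 32, 33, 36, 38, 39, 46, 49, 56, 57, 65, 66, 69, 74, 79, 82, 98, 102, 112, 113.
n = 22.
r = (30/100)·(22 + 1) = 6.9.
Rank 6 is 36 and rank 7 is 38.
Interpolate: 36 + 0.9·(38 − 36) = 36 + 0.9·2 = 37.8.

37.80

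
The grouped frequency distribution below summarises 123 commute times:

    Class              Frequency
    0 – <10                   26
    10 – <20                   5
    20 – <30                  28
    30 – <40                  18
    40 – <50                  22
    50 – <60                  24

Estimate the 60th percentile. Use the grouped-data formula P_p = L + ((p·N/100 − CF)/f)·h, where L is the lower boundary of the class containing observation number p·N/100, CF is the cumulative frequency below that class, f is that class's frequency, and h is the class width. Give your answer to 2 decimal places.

38.22

N = 123; target position k = 60/100 · 123 = 73.8.
Cumulative frequencies: 26, 31, 59, 77, 99, 123.
Observation 73.8 falls in the class 30 – <40.
L = 30, CF = 59, f = 18, h = 10.
P60 = 30 + ((73.8 − 59)/18)·10 = 30 + 8.22222 = 38.2222.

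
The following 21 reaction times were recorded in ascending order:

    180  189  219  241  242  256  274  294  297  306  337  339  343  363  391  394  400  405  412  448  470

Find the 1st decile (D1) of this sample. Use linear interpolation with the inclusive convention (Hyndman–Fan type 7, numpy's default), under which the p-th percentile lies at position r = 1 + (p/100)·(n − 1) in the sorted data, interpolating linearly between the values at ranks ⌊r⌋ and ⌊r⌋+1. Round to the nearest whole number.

219

n = 21.
r = 1 + (10/100)·(21 − 1) = 1 + 2 = 3.
r is an integer, so P10 is the value at rank 3: 219.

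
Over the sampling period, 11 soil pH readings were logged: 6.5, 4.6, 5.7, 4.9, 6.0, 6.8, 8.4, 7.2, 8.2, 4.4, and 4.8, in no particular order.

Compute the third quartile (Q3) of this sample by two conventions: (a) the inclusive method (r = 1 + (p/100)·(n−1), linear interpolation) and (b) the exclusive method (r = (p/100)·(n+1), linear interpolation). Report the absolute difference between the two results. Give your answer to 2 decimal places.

0.20

Sorted: 4.4, 4.6, 4.8, 4.9, 5.7, 6.0, 6.5, 6.8, 7.2, 8.2, 8.4.
n = 11.
(a) r = 8.5; between ranks 8 (6.8) and 9 (7.2): 7.
(b) r = 9 → value at rank 9 = 7.2.
|7 − 7.2| = 0.2.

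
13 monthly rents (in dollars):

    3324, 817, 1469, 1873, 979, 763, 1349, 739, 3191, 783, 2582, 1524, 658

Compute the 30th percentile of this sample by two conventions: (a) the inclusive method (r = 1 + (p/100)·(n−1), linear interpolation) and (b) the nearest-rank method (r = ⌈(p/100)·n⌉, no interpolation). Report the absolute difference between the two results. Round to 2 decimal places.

Sorted: 658, 739, 763, 783, 817, 979, 1349, 1469, 1524, 1873, 2582, 3191, 3324.
n = 13.
(a) r = 4.6; between ranks 4 (783) and 5 (817): 803.4.
(b) the nearest-rank method: rank 4 → 783.
|803.4 − 783| = 20.4.

20.40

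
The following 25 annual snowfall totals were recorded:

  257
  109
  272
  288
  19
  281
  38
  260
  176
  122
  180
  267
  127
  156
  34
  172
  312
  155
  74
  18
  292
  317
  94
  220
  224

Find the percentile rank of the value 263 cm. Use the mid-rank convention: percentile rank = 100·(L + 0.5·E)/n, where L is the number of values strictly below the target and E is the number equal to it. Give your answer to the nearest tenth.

72.0

Sorted: 18, 19, 34, 38, 74, 94, 109, 122, 127, 155, 156, 172, 176, 180, 220, 224, 257, 260, 267, 272, 281, 288, 292, 312, 317.
Count below 263: L = 18; count equal: E = 0; n = 25.
Percentile rank = 100·(18 + 0.5·0)/25 = 100·18/25 = 72.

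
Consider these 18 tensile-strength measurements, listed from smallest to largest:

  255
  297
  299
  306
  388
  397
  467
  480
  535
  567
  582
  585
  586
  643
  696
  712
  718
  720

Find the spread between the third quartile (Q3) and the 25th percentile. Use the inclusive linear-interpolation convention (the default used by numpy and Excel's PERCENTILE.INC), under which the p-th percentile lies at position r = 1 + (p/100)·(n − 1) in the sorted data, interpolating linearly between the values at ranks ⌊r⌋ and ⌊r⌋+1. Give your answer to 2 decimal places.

238.50

n = 18.
P25: r = 5.25; ranks 5–6 are 388, 397; interpolating gives 390.25.
P75: r = 13.75; ranks 13–14 are 586, 643; interpolating gives 628.75.
Difference: 628.75 − 390.25 = 238.5.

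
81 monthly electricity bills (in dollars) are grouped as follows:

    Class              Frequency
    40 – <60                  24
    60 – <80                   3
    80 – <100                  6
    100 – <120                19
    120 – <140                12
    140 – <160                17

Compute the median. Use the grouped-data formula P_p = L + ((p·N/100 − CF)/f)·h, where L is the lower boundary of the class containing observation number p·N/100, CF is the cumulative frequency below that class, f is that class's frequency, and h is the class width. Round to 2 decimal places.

N = 81; target position k = 50/100 · 81 = 40.5.
Cumulative frequencies: 24, 27, 33, 52, 64, 81.
Observation 40.5 falls in the class 100 – <120.
L = 100, CF = 33, f = 19, h = 20.
P50 = 100 + ((40.5 − 33)/19)·20 = 100 + 7.89474 = 107.895.

107.89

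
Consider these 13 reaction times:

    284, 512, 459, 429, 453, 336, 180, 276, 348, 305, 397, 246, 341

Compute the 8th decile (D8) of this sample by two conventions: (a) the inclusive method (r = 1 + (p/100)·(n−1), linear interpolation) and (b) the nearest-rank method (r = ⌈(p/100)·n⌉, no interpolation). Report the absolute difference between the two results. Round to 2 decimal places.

9.60

Sorted: 180, 246, 276, 284, 305, 336, 341, 348, 397, 429, 453, 459, 512.
n = 13.
(a) r = 10.6; between ranks 10 (429) and 11 (453): 443.4.
(b) the nearest-rank method: rank 11 → 453.
|443.4 − 453| = 9.6.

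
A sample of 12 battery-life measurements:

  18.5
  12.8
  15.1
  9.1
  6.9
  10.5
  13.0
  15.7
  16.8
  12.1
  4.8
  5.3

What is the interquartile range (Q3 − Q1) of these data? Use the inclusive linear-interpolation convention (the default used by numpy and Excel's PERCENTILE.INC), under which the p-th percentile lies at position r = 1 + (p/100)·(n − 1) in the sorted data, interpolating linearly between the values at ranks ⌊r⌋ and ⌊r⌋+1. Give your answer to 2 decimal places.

Sorted: 4.8, 5.3, 6.9, 9.1, 10.5, 12.1, 12.8, 13.0, 15.1, 15.7, 16.8, 18.5.
n = 12.
P25: r = 3.75; ranks 3–4 are 6.9, 9.1; interpolating gives 8.55.
P75: r = 9.25; ranks 9–10 are 15.1, 15.7; interpolating gives 15.25.
Difference: 15.25 − 8.55 = 6.7.

6.70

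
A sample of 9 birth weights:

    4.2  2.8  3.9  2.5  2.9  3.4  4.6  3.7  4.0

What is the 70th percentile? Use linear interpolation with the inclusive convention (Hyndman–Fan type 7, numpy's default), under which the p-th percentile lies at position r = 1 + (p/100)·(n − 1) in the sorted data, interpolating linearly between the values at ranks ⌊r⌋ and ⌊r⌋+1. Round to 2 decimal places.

Sorted: 2.5, 2.8, 2.9, 3.4, 3.7, 3.9, 4.0, 4.2, 4.6.
n = 9.
r = 1 + (70/100)·(9 − 1) = 1 + 5.6 = 6.6.
Rank 6 is 3.9 and rank 7 is 4.0.
Interpolate: 3.9 + 0.6·(4.0 − 3.9) = 3.9 + 0.6·0.1 = 3.96.

3.96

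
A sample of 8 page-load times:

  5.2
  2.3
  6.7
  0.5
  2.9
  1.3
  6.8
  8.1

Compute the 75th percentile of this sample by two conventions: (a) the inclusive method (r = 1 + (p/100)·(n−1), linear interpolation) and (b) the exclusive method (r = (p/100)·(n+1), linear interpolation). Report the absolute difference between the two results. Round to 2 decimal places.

0.05

Sorted: 0.5, 1.3, 2.3, 2.9, 5.2, 6.7, 6.8, 8.1.
n = 8.
(a) r = 6.25; between ranks 6 (6.7) and 7 (6.8): 6.725.
(b) r = 6.75; between ranks 6 (6.7) and 7 (6.8): 6.775.
|6.725 − 6.775| = 0.05.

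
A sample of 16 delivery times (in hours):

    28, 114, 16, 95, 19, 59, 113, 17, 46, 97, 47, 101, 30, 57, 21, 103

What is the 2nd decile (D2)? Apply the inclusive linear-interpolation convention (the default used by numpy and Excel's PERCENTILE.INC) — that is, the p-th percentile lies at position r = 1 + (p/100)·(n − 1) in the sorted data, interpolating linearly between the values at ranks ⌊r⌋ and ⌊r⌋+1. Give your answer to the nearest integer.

21

Sorted: 16, 17, 19, 21, 28, 30, 46, 47, 57, 59, 95, 97, 101, 103, 113, 114.
n = 16.
r = 1 + (20/100)·(16 − 1) = 1 + 3 = 4.
r is an integer, so P20 is the value at rank 4: 21.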